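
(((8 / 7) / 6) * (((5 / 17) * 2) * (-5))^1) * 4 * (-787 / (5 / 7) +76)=820640 / 357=2298.71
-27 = -27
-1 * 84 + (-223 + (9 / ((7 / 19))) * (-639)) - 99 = -112111 / 7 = -16015.86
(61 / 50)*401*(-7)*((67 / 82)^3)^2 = -15488917403651363 / 15200333571200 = -1018.99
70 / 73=0.96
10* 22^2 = 4840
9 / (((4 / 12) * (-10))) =-27 / 10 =-2.70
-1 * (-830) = 830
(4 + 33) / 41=37 / 41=0.90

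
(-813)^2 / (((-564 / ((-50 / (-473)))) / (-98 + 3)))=11768.86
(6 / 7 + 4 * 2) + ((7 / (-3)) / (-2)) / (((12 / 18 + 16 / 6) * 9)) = 11209 / 1260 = 8.90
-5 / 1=-5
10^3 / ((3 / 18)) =6000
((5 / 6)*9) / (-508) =-15 / 1016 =-0.01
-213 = -213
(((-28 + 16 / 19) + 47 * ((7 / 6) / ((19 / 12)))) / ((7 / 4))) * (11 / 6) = 7.83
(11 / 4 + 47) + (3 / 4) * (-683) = -925 / 2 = -462.50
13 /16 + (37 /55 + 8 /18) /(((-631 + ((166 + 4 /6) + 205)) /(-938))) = 4984117 /1026960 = 4.85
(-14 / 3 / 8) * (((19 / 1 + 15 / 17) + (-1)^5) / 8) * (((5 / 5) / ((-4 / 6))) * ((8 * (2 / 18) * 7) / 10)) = 5243 / 4080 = 1.29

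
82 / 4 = 41 / 2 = 20.50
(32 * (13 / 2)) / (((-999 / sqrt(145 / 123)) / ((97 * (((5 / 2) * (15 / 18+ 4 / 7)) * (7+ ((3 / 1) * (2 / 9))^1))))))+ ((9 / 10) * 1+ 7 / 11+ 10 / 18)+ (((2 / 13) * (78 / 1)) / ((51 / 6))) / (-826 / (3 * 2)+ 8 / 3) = 11677 / 5610 - 34223540 * sqrt(17835) / 7741251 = -588.32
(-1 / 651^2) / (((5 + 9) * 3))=-0.00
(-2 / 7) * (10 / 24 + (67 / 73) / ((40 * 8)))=-29401 / 245280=-0.12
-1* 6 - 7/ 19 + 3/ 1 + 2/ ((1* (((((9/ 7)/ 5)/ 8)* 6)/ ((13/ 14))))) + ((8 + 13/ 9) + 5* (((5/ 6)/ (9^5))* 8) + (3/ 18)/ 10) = 1058399471/ 67315860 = 15.72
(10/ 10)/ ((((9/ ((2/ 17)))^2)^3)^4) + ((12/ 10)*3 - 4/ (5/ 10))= -595685488594613931637305517822676887342512662231594902/ 135383065589684984463023981323335656214207423253518405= -4.40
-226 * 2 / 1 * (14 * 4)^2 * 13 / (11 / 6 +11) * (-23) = 363277824 / 11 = 33025256.73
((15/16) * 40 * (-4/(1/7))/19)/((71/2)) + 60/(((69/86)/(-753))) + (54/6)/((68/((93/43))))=-5108842795761/90722948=-56312.57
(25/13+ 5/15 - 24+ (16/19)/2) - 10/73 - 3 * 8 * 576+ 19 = -747914675/54093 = -13826.46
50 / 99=0.51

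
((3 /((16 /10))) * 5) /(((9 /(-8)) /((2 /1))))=-50 /3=-16.67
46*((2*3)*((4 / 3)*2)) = 736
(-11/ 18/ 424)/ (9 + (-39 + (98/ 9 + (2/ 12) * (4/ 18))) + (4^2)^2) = -33/ 5424656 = -0.00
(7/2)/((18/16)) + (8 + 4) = 136/9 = 15.11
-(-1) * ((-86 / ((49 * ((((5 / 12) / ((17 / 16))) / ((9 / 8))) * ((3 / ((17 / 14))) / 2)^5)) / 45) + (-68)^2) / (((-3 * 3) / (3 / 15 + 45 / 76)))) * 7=-171687790889 / 61311936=-2800.23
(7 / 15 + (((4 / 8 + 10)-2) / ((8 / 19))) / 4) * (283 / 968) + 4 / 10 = 1869631 / 929280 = 2.01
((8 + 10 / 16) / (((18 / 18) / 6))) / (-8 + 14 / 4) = -23 / 2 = -11.50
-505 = -505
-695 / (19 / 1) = -695 / 19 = -36.58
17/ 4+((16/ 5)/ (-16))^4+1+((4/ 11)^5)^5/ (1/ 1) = 1422488543310274136454295925379/ 270867648584709305104575627500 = 5.25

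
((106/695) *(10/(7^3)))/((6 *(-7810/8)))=-0.00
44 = 44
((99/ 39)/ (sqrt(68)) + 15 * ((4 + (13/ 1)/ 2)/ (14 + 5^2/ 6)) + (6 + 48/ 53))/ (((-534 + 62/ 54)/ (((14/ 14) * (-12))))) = 5346 * sqrt(17)/ 3179527 + 29153196/ 83113699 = 0.36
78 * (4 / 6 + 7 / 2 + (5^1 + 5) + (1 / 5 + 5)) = 7553 / 5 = 1510.60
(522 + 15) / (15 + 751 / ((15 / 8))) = 8055 / 6233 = 1.29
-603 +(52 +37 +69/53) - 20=-28233/53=-532.70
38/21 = 1.81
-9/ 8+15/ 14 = -3/ 56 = -0.05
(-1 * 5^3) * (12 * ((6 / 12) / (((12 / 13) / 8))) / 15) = -1300 / 3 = -433.33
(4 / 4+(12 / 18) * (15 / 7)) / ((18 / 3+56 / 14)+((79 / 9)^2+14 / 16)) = 11016 / 398825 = 0.03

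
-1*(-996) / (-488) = -249 / 122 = -2.04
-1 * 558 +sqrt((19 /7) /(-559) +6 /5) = -558 +sqrt(457488395) /19565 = -556.91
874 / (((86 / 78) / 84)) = 2863224 / 43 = 66586.60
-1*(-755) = 755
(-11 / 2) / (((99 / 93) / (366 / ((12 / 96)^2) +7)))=-121060.17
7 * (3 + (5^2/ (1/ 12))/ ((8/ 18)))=4746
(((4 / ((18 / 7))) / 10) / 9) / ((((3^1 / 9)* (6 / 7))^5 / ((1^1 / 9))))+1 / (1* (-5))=0.81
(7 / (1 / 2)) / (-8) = -1.75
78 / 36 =13 / 6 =2.17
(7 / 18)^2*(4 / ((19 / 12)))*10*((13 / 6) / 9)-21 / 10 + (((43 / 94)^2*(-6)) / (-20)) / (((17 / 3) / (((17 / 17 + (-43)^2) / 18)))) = -865594277 / 20805864120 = -0.04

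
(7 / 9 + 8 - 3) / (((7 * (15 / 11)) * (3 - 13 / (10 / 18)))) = -286 / 9639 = -0.03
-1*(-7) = 7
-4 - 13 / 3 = -25 / 3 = -8.33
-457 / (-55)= 457 / 55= 8.31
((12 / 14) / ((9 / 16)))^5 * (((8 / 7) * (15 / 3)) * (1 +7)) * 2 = 751.17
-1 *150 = -150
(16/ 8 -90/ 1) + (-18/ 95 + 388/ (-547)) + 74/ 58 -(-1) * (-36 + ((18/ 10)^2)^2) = -21309772908/ 188373125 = -113.13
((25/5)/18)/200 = 1/720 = 0.00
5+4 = 9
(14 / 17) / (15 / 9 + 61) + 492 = 786237 / 1598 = 492.01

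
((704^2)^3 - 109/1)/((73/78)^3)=57772313986077968480424/389017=148508455892873495.20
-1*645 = -645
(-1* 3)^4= 81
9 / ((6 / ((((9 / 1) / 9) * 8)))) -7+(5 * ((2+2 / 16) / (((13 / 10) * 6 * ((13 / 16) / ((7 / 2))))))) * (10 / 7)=6785 / 507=13.38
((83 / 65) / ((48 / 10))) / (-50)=-83 / 15600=-0.01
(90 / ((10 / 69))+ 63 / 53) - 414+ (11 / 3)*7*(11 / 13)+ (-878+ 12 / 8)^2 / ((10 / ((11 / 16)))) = 70175144513 / 1322880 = 53047.25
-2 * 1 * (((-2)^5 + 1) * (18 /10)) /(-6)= -93 /5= -18.60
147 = 147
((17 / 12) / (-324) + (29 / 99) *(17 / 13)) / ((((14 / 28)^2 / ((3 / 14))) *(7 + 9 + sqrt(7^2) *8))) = 210545 / 46702656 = 0.00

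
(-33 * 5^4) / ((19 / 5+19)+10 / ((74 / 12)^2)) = -47059375 / 52622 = -894.29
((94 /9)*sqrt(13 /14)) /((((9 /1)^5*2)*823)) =47*sqrt(182) /6123263202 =0.00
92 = 92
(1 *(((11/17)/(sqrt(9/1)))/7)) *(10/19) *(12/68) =110/38437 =0.00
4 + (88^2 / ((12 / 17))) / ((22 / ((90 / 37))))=45028 / 37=1216.97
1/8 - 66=-527/8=-65.88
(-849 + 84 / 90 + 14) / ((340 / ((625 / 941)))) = -1.63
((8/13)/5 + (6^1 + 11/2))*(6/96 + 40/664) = 246293/172640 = 1.43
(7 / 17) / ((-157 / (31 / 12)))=-217 / 32028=-0.01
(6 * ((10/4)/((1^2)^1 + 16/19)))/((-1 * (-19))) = 3/7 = 0.43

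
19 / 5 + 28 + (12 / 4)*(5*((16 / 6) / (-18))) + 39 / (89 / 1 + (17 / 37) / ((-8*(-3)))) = 106772659 / 3557205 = 30.02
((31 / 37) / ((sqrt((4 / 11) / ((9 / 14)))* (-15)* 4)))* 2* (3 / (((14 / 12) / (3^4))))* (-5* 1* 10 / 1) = 112995* sqrt(154) / 3626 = 386.72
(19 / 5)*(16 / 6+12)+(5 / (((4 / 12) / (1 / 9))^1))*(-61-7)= -288 / 5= -57.60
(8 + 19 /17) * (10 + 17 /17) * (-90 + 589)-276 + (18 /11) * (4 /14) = 65150543 /1309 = 49771.23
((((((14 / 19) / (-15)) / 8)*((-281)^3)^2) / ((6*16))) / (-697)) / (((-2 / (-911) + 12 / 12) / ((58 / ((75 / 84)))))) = 2928334692.20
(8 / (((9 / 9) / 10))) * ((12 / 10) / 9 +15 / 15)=272 / 3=90.67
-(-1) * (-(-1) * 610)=610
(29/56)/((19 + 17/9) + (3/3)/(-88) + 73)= 2871/520457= 0.01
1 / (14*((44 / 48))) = 6 / 77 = 0.08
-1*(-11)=11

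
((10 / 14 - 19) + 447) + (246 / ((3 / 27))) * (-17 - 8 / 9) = -274241 / 7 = -39177.29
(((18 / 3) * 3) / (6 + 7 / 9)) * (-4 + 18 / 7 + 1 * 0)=-1620 / 427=-3.79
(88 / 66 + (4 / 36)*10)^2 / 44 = 11 / 81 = 0.14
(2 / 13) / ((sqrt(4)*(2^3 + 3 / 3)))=1 / 117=0.01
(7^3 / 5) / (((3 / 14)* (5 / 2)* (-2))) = -4802 / 75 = -64.03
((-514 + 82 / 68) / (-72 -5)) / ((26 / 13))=1585 / 476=3.33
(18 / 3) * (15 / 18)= 5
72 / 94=36 / 47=0.77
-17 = -17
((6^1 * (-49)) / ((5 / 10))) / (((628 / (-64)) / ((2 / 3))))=39.95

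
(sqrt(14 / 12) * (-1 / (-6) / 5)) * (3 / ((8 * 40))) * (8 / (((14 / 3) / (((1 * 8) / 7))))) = sqrt(42) / 9800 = 0.00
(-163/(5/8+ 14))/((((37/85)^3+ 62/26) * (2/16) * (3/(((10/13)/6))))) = -8008190000/5185067823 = -1.54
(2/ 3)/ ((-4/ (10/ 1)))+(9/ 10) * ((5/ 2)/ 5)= -73/ 60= -1.22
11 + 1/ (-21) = 230/ 21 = 10.95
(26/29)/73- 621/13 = -1314319/27521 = -47.76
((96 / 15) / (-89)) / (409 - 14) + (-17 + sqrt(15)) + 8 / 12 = -8613071 / 527325 + sqrt(15) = -12.46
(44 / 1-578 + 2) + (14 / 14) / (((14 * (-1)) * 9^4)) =-48866329 / 91854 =-532.00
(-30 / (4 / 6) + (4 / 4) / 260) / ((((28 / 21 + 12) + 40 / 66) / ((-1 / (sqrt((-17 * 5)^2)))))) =386067 / 10166000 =0.04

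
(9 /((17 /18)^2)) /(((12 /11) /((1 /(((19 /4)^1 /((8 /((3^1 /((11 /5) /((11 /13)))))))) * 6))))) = 61776 /27455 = 2.25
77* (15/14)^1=165/2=82.50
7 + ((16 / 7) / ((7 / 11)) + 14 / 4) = 14.09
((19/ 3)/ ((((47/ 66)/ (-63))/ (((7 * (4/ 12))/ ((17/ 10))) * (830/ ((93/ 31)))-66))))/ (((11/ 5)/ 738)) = -47115883080/ 799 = -58968564.56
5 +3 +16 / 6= 32 / 3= 10.67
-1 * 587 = -587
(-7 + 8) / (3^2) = 1 / 9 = 0.11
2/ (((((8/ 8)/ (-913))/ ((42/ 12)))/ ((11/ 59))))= -70301/ 59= -1191.54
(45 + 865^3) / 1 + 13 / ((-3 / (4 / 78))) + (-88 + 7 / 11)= 64074243659 / 99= 647214582.41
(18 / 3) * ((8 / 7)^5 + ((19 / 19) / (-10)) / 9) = 2932313 / 252105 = 11.63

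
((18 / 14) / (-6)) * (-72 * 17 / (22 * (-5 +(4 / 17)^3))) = -1503378 / 628859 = -2.39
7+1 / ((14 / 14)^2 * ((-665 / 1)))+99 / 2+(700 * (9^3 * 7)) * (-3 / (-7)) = 2036172143 / 1330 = 1530956.50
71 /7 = 10.14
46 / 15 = 3.07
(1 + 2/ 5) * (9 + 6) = 21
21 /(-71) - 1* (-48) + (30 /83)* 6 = 293901 /5893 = 49.87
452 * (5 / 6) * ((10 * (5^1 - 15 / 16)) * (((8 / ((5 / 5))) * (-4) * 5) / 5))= -1469000 / 3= -489666.67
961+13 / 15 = 14428 / 15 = 961.87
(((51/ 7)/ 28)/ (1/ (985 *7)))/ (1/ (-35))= -62793.75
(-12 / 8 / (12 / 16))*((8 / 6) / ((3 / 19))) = -152 / 9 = -16.89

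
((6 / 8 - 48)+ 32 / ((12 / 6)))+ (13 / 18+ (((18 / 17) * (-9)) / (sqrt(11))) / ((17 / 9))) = -1099 / 36 - 1458 * sqrt(11) / 3179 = -32.05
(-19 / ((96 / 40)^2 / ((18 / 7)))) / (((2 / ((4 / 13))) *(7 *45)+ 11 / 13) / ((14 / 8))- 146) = -6175 / 745824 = -0.01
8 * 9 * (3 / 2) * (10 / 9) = 120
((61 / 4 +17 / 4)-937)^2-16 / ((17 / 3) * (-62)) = 1774527671 / 2108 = 841806.30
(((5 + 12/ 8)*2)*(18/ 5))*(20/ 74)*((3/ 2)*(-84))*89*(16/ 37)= -83970432/ 1369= -61337.06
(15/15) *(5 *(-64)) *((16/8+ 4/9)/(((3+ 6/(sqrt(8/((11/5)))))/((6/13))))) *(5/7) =704000/819- 70400 *sqrt(110)/819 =-41.96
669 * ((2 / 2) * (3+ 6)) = 6021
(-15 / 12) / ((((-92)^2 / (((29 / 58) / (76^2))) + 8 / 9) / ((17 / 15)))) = -51 / 3519940640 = -0.00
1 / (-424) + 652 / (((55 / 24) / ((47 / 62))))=155914967 / 722920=215.67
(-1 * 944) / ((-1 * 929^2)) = 944 / 863041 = 0.00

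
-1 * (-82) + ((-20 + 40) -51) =51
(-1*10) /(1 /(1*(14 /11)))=-140 /11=-12.73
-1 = -1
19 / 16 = 1.19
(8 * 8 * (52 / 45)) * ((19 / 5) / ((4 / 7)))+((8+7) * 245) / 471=17648617 / 35325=499.61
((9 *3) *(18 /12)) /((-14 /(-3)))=243 /28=8.68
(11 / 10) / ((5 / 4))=22 / 25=0.88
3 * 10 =30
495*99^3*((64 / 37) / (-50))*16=-49182515712 / 185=-265851436.28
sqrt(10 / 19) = sqrt(190) / 19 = 0.73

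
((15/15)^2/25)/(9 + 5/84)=84/19025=0.00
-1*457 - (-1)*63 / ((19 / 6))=-8305 / 19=-437.11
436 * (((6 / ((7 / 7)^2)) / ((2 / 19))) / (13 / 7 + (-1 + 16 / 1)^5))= 86982 / 2657819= 0.03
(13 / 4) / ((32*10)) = 13 / 1280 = 0.01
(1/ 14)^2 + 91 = 17837/ 196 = 91.01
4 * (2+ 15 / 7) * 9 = 1044 / 7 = 149.14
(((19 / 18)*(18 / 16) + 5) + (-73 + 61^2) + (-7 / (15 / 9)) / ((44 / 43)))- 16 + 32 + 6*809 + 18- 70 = 7451913 / 880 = 8468.08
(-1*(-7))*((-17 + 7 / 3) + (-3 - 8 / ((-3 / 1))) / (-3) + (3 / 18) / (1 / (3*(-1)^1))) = -1897 / 18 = -105.39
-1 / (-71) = 1 / 71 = 0.01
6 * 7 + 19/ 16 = 43.19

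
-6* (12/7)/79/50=-36/13825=-0.00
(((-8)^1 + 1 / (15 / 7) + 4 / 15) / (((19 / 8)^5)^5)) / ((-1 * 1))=4117903573062330626342912 / 1396147435323841343049144154207485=0.00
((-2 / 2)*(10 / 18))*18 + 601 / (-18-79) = -1571 / 97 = -16.20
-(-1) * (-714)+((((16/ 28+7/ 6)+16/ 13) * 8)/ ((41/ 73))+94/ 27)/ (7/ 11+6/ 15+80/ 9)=-39010134616/ 54991209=-709.39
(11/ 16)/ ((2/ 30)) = 165/ 16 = 10.31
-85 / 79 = -1.08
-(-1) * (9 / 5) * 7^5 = 30252.60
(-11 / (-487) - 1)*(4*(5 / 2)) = -4760 / 487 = -9.77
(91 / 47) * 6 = 546 / 47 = 11.62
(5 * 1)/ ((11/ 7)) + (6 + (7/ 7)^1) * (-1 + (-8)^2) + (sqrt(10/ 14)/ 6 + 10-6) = sqrt(35)/ 42 + 4930/ 11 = 448.32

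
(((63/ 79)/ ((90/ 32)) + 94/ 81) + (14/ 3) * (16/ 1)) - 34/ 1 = 42.11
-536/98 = -268/49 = -5.47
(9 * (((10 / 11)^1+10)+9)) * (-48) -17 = -94795 / 11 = -8617.73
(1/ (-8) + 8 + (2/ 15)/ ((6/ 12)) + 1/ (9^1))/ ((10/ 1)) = 2971/ 3600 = 0.83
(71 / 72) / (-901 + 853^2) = 71 / 52322976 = 0.00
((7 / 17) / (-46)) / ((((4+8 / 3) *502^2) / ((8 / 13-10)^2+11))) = -351603 / 666086892640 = -0.00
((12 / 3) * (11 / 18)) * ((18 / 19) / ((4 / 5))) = 55 / 19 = 2.89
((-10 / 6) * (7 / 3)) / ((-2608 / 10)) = 175 / 11736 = 0.01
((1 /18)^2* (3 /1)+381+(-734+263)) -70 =-159.99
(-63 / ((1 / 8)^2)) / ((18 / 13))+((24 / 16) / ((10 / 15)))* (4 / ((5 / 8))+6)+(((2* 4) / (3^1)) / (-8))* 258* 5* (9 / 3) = -41741 / 10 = -4174.10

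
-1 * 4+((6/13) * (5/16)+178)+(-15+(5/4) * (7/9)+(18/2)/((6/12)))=166717/936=178.12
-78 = -78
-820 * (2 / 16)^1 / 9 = -205 / 18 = -11.39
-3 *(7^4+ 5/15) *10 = -72040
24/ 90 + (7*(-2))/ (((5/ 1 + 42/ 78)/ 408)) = -15466/ 15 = -1031.07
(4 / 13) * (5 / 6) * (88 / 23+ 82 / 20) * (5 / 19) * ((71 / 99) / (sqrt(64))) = 647165 / 13498056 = 0.05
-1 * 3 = -3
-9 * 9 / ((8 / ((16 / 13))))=-162 / 13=-12.46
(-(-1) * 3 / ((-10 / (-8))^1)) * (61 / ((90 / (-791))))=-96502 / 75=-1286.69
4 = 4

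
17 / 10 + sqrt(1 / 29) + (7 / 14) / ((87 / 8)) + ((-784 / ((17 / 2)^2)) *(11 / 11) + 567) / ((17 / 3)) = sqrt(29) / 29 + 426960317 / 4274310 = 100.08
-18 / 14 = -9 / 7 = -1.29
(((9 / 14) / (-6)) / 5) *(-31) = 93 / 140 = 0.66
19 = 19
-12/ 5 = -2.40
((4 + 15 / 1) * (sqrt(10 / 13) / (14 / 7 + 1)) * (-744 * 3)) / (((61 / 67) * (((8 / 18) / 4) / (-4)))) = 34096032 * sqrt(130) / 793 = 490232.76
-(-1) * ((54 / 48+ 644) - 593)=417 / 8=52.12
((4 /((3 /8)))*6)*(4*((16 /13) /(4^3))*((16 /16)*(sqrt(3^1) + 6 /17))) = 384 /221 + 64*sqrt(3) /13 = 10.26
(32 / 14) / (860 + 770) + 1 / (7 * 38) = 0.01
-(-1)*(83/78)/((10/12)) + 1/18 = 1559/1170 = 1.33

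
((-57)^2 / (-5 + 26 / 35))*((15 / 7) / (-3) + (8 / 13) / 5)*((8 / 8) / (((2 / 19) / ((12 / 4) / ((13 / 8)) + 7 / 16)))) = 7887678525 / 805792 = 9788.73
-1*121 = -121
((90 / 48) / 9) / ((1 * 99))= 5 / 2376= 0.00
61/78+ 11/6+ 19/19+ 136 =1815/13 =139.62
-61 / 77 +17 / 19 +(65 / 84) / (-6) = -2785 / 105336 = -0.03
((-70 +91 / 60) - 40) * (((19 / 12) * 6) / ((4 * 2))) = -128.82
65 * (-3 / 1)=-195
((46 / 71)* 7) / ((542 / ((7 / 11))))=1127 / 211651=0.01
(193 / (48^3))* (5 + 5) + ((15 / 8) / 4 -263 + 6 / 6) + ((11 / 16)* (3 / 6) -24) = -15768763 / 55296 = -285.17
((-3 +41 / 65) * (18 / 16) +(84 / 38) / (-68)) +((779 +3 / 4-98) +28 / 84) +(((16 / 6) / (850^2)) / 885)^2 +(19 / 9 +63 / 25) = 38855127228264541407238 / 56804366955146484375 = 684.02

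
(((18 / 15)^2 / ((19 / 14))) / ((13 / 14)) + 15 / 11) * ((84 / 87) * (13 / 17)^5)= 136143089628 / 215143831925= 0.63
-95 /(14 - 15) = 95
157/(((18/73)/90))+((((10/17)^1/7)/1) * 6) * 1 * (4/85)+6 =115940201/2023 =57311.02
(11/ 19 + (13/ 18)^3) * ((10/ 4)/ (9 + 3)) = 529475/ 2659392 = 0.20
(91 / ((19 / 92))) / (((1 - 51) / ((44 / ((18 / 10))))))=-184184 / 855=-215.42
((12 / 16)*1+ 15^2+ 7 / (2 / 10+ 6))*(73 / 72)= 2053709 / 8928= 230.03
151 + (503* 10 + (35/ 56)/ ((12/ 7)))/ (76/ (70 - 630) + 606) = 324293329/ 2035704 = 159.30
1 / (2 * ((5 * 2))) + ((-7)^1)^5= -16806.95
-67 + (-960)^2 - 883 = 920650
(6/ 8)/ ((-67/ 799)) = -8.94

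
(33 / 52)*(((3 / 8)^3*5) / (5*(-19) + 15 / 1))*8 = -0.02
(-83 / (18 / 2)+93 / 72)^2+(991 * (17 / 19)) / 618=652618045 / 10145088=64.33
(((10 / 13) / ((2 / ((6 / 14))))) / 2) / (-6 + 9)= 5 / 182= 0.03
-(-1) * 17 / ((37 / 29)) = 493 / 37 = 13.32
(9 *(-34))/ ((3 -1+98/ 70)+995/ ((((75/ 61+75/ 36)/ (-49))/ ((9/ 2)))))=29682/ 6423629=0.00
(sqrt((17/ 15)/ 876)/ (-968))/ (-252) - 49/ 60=-49/ 60 + sqrt(6205)/ 534219840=-0.82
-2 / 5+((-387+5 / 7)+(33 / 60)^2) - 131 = -1448673 / 2800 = -517.38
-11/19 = -0.58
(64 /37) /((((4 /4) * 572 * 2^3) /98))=0.04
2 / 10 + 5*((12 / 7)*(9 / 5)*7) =541 / 5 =108.20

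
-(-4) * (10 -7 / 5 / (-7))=204 / 5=40.80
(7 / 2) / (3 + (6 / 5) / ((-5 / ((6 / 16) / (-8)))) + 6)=2800 / 7209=0.39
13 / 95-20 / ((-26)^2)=1722 / 16055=0.11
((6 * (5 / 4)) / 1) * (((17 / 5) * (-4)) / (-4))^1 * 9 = 459 / 2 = 229.50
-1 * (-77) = 77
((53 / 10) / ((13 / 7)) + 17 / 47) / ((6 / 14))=45843 / 6110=7.50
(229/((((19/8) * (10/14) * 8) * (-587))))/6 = -1603/334590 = -0.00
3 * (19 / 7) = 57 / 7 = 8.14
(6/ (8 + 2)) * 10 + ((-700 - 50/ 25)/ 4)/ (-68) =1167/ 136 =8.58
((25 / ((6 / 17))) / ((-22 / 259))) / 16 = -52.12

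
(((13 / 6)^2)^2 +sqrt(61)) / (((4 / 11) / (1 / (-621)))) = -314171 / 3219264-11 * sqrt(61) / 2484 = -0.13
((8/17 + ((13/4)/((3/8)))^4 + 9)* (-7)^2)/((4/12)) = 381300017/459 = 830718.99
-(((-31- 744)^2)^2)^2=-130140844336090087890625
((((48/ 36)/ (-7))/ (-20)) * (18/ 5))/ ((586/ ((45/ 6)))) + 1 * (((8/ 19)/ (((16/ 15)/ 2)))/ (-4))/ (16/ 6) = -0.07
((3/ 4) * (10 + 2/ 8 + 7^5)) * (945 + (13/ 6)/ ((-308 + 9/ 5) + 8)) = 189561911815/ 15904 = 11919134.29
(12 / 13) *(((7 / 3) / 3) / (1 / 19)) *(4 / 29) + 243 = 276961 / 1131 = 244.88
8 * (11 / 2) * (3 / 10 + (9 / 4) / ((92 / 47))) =29337 / 460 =63.78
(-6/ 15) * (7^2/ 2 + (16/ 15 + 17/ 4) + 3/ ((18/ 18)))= -1969/ 150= -13.13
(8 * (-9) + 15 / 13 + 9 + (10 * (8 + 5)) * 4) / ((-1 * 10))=-2978 / 65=-45.82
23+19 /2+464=993 /2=496.50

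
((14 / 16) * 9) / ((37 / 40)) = 315 / 37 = 8.51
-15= -15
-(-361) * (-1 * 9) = -3249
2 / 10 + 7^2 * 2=491 / 5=98.20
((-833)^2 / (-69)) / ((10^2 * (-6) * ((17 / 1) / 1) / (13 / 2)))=530621 / 82800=6.41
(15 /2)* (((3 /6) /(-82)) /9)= -5 /984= -0.01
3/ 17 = 0.18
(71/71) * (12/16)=3/4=0.75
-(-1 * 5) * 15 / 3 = 25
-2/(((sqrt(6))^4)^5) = -1/30233088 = -0.00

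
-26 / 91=-2 / 7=-0.29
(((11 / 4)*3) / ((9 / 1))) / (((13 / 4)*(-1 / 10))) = -110 / 39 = -2.82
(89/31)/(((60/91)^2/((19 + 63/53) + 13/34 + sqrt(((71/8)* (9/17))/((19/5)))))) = 737009* sqrt(229330)/48062400 + 27320186621/201103200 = 143.19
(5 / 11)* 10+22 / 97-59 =-57861 / 1067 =-54.23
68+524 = 592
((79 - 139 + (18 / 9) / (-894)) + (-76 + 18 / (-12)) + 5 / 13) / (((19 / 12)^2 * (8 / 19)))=-4780743 / 36803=-129.90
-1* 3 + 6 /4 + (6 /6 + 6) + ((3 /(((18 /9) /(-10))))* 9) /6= -17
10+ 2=12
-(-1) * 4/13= 4/13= 0.31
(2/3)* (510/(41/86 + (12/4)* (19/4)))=3440/149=23.09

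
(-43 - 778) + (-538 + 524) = -835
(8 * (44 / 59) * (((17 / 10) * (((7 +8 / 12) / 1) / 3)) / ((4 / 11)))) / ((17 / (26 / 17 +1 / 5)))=545468 / 75225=7.25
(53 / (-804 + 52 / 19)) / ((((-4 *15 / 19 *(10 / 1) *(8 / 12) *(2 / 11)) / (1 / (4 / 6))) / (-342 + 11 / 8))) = -6256491 / 708608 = -8.83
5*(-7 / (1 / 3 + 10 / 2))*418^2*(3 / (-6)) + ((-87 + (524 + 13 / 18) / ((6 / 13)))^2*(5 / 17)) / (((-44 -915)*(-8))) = 872225783725565 / 1521265536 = 573355.38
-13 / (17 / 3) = -39 / 17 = -2.29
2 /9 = 0.22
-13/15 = -0.87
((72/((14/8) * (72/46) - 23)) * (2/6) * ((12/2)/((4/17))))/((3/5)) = -11730/233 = -50.34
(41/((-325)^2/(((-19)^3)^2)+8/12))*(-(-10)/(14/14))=57866433630/94408637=612.94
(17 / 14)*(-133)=-323 / 2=-161.50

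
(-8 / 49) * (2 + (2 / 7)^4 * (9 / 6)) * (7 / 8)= -4826 / 16807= -0.29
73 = 73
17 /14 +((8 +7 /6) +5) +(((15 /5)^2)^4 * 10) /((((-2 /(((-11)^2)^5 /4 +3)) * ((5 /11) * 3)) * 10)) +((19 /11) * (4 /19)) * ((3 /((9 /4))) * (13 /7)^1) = -144138600124200931 /9240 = -15599415597857.24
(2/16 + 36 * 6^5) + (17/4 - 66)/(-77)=279936.93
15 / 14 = 1.07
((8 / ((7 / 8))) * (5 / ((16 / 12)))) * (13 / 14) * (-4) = -6240 / 49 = -127.35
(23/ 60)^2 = 529/ 3600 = 0.15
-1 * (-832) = 832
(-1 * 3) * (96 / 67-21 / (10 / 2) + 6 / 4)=2547 / 670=3.80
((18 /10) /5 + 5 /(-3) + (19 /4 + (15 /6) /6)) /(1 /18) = 1737 /25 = 69.48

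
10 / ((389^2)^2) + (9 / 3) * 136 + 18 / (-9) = 9296606286656 / 22898045041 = 406.00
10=10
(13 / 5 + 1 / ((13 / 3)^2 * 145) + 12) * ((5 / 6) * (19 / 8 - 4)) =-178891 / 9048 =-19.77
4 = 4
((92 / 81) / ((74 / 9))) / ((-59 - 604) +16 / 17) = -782 / 3747915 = -0.00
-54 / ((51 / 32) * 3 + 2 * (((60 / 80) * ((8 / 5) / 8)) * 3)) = -960 / 101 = -9.50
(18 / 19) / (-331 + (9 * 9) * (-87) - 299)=-2 / 16207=-0.00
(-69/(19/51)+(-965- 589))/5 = -6609/19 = -347.84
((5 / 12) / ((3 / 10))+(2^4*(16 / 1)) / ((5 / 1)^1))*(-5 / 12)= -21.91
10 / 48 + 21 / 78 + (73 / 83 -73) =-1855265 / 25896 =-71.64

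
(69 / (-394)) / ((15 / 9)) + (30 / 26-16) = -382901 / 25610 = -14.95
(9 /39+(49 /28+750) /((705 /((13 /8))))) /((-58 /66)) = -6334493 /2835040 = -2.23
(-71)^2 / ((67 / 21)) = 105861 / 67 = 1580.01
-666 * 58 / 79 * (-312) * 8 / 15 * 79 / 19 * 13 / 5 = 417800448 / 475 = 879579.89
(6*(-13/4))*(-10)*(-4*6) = -4680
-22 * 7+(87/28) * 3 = -144.68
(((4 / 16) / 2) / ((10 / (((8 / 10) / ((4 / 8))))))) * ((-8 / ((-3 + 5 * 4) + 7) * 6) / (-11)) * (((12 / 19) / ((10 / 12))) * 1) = 72 / 26125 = 0.00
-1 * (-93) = 93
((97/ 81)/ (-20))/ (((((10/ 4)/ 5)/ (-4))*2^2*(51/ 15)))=97/ 2754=0.04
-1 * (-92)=92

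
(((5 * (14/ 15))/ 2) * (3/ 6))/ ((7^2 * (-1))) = -1/ 42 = -0.02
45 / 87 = 15 / 29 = 0.52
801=801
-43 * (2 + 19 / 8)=-1505 / 8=-188.12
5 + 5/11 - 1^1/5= 289/55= 5.25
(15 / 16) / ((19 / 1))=15 / 304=0.05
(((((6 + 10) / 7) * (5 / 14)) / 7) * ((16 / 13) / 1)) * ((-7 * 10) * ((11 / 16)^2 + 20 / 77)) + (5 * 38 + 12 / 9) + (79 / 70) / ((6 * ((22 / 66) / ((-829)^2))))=1141814378839 / 2942940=387984.25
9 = 9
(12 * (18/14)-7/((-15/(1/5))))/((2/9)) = 69.85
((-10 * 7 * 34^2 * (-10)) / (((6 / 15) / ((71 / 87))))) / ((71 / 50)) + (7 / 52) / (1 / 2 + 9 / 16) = 22354152436 / 19227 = 1162643.80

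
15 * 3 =45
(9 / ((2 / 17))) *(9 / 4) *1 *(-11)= -15147 / 8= -1893.38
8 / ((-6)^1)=-4 / 3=-1.33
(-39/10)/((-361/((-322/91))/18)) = -1242/1805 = -0.69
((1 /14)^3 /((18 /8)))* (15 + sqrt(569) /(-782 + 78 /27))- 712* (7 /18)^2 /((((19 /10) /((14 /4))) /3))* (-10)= 2094153055 /351918- sqrt(569) /4810232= 5950.68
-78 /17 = -4.59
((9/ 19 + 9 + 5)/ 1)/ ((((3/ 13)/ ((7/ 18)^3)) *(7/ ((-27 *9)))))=-175175/ 1368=-128.05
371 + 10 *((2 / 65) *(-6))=4799 / 13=369.15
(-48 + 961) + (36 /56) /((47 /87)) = 601537 /658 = 914.19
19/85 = 0.22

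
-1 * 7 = -7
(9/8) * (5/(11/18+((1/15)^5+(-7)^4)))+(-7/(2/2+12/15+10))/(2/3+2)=-378949640835/1721594925944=-0.22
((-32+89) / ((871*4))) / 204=19 / 236912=0.00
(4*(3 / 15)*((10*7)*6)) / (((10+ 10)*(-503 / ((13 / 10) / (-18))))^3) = 15379 / 123700148244000000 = 0.00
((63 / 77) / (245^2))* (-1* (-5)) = 0.00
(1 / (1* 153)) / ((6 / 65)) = 65 / 918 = 0.07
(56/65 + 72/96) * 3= 1257/260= 4.83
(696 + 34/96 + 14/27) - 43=282473/432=653.87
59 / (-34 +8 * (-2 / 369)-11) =-1.31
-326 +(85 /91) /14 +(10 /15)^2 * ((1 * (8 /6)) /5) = -56036881 /171990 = -325.81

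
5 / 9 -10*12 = -1075 / 9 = -119.44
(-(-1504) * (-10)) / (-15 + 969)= -7520 / 477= -15.77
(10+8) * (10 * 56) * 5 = 50400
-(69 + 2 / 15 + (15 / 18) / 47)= -32501 / 470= -69.15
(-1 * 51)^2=2601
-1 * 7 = -7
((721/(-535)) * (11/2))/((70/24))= -6798/2675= -2.54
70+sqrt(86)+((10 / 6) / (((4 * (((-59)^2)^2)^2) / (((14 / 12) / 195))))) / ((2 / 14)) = sqrt(86)+28860990815505335809 / 412299868792933368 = 79.27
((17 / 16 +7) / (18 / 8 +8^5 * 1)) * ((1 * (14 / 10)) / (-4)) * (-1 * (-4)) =-903 / 2621620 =-0.00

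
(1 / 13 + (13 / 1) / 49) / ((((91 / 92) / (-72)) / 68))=-98194176 / 57967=-1693.97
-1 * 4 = -4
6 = 6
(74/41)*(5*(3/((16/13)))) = 7215/328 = 22.00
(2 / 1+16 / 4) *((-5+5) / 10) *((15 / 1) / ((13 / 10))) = 0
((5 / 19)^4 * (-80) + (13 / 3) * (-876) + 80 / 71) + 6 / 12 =-70224185121 / 18505582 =-3794.76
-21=-21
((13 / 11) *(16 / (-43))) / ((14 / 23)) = -2392 / 3311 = -0.72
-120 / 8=-15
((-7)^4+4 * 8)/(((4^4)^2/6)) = 0.22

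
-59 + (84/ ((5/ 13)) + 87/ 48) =12897/ 80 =161.21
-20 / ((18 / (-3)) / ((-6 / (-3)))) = 20 / 3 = 6.67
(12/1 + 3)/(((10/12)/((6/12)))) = 9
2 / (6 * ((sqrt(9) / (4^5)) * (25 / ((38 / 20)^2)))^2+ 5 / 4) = 8540717056 / 5348495035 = 1.60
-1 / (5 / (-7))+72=367 / 5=73.40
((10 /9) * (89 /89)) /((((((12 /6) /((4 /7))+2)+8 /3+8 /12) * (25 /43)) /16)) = 2752 /795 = 3.46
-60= -60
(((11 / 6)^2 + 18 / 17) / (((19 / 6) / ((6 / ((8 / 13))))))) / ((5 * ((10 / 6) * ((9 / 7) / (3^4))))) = 1329237 / 12920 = 102.88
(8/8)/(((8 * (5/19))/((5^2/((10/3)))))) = 57/16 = 3.56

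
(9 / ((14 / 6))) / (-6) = -9 / 14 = -0.64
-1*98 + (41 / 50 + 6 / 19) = -92021 / 950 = -96.86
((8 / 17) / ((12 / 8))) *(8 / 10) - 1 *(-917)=233899 / 255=917.25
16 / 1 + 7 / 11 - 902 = -9739 / 11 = -885.36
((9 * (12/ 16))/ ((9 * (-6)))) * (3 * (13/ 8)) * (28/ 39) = -7/ 16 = -0.44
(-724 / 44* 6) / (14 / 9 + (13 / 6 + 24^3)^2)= -4344 / 8411166995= -0.00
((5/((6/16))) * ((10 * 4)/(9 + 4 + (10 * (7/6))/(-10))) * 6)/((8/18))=43200/71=608.45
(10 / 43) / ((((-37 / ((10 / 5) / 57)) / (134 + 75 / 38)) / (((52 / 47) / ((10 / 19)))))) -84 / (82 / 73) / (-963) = 91101026 / 6232887281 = 0.01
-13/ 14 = -0.93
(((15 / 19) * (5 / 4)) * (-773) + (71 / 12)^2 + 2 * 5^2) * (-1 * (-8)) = -1854521 / 342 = -5422.58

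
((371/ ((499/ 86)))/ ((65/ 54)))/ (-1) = -1722924/ 32435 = -53.12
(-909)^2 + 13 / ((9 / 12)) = 2478895 / 3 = 826298.33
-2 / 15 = -0.13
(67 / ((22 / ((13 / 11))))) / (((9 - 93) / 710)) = -309205 / 10164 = -30.42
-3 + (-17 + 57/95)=-19.40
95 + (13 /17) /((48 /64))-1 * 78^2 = -305387 /51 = -5987.98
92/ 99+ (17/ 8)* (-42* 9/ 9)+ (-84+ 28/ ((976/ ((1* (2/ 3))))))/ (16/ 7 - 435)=-6448095281/ 73168524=-88.13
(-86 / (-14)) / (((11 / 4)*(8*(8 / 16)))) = 43 / 77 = 0.56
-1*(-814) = 814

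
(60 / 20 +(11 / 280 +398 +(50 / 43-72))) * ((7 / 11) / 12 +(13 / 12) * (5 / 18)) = 371500817 / 3178560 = 116.88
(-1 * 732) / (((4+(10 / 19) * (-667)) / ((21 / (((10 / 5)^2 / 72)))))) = 125172 / 157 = 797.27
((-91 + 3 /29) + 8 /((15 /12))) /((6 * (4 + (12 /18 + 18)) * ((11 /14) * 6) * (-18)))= 7147 /976140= 0.01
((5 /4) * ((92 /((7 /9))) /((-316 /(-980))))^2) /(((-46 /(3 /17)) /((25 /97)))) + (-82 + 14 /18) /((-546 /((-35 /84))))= -100969086649895 /606863805912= -166.38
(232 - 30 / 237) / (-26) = -9159 / 1027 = -8.92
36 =36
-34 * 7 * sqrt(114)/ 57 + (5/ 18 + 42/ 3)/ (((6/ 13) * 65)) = -44.11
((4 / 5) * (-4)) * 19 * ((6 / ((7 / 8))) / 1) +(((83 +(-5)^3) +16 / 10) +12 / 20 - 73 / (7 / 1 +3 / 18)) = -140537 / 301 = -466.90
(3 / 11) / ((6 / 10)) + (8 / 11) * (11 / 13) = 153 / 143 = 1.07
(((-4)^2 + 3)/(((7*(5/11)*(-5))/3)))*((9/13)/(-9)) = 0.28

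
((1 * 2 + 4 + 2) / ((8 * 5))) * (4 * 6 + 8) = 32 / 5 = 6.40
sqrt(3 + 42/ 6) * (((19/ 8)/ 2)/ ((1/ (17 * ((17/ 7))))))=5491 * sqrt(10)/ 112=155.04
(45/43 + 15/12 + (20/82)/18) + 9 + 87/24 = 1895797/126936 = 14.94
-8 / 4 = -2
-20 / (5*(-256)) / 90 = 1 / 5760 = 0.00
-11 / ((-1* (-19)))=-0.58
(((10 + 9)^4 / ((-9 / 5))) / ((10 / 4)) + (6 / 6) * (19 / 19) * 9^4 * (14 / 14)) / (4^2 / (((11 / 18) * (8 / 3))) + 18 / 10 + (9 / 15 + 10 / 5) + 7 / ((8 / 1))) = -88700920 / 59769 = -1484.06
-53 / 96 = -0.55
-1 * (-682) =682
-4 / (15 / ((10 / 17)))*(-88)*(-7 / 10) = -2464 / 255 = -9.66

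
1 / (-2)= -1 / 2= -0.50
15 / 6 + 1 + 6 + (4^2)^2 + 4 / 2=535 / 2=267.50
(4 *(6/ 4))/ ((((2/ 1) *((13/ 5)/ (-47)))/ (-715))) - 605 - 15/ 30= 76339/ 2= 38169.50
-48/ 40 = -6/ 5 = -1.20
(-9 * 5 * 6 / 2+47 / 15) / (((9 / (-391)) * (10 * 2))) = 386699 / 1350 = 286.44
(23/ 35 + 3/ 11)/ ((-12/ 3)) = -179/ 770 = -0.23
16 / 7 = 2.29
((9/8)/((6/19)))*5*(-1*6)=-855/8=-106.88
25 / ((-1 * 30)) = -0.83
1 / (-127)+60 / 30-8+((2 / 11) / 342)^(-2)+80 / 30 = 3538157.66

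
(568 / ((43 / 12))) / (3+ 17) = 1704 / 215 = 7.93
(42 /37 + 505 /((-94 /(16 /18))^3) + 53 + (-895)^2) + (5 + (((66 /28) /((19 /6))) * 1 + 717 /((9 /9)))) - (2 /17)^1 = 5076803971806133057 /6331744598319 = 801801.76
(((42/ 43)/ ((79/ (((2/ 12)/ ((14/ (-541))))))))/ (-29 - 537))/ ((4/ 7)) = 3787/ 15381616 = 0.00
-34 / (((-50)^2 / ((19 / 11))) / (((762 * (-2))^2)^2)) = -871189023037824 / 6875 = -126718403350.96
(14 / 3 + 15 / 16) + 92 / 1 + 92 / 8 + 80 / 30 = 5365 / 48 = 111.77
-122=-122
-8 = -8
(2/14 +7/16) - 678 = -677.42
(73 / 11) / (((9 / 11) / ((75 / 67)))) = 1825 / 201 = 9.08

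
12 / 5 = 2.40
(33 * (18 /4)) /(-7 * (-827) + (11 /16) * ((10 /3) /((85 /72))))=5049 /196892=0.03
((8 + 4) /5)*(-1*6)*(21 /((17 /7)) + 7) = -19152 /85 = -225.32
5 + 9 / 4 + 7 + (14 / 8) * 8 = 113 / 4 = 28.25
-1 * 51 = -51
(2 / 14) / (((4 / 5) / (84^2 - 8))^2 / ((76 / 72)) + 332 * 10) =737352950 / 17136082558063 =0.00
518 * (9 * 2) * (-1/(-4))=2331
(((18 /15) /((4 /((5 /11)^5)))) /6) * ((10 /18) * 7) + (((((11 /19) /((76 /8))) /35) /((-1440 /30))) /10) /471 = 867864790939 /230022765680400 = 0.00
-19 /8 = -2.38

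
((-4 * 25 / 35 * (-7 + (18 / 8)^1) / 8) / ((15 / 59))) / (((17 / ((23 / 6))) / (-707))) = -2604083 / 2448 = -1063.76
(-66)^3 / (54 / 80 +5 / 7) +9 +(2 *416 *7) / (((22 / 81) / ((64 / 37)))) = -26889349941 / 158323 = -169838.56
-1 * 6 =-6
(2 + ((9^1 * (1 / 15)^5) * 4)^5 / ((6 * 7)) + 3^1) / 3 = 449012289941310882568359887 / 269407373964786529541015625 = 1.67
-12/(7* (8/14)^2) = -21/4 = -5.25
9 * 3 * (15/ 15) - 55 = -28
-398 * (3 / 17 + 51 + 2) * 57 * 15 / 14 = -153811080 / 119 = -1292530.08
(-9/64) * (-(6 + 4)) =45/32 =1.41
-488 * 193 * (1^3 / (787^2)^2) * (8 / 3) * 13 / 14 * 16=-78361088 / 8055977121381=-0.00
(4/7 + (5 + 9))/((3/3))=102/7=14.57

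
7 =7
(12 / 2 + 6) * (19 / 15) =76 / 5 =15.20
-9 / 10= -0.90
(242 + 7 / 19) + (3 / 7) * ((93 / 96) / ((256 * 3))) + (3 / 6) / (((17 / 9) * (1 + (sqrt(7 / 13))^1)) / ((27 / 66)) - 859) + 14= 5796905909469080263 / 22611626247970816 - 5049 * sqrt(91) / 20753445731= 256.37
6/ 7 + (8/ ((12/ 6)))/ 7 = 10/ 7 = 1.43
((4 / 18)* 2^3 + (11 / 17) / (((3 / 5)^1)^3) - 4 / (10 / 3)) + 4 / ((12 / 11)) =16616 / 2295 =7.24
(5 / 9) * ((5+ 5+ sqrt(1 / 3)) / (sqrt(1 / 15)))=5 * sqrt(15) * (sqrt(3)+ 30) / 27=22.76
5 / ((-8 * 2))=-5 / 16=-0.31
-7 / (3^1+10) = -7 / 13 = -0.54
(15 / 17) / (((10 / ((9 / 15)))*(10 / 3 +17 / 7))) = 189 / 20570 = 0.01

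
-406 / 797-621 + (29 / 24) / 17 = -202076831 / 325176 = -621.44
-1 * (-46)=46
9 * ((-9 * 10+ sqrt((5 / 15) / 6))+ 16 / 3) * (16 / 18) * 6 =-4064+ 8 * sqrt(2) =-4052.69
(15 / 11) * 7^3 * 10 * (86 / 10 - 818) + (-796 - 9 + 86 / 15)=-624786329 / 165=-3786583.81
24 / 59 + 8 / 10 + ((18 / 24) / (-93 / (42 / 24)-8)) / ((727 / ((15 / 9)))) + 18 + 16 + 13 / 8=13523296169 / 367164080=36.83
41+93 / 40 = 1733 / 40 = 43.32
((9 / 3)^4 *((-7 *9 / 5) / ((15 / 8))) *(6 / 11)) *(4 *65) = -4245696 / 55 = -77194.47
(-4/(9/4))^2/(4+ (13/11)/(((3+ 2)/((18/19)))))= 133760/178767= 0.75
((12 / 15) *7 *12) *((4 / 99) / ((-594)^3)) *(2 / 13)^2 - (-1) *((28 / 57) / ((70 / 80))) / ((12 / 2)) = 0.09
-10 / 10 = -1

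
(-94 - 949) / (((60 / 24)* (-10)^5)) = 1043 / 250000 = 0.00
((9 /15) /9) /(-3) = -1 /45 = -0.02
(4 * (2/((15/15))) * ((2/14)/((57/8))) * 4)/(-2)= -128/399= -0.32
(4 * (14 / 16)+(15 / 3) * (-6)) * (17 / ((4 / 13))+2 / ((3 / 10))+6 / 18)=-13197 / 8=-1649.62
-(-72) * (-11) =-792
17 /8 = 2.12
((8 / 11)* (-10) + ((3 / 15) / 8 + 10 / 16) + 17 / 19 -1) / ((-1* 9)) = 28123 / 37620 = 0.75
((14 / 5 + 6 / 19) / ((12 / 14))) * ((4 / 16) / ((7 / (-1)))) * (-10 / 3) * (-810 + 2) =-59792 / 171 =-349.66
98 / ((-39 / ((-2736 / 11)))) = 89376 / 143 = 625.01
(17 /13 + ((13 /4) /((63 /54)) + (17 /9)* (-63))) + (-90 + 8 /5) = -185009 /910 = -203.31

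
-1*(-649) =649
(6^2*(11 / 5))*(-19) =-7524 / 5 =-1504.80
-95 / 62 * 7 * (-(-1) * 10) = -3325 / 31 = -107.26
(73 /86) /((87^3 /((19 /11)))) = 0.00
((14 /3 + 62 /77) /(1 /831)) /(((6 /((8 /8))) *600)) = 21883 /17325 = 1.26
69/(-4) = -17.25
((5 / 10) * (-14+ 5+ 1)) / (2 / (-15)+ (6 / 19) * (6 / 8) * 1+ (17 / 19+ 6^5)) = -0.00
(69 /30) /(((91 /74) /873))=742923 /455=1632.80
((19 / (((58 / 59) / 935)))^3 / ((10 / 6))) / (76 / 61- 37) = -14047903041546696575 / 141846424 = -99036004189.62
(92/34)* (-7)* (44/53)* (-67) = 949256/901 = 1053.56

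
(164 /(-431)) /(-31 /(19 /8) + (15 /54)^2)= 0.03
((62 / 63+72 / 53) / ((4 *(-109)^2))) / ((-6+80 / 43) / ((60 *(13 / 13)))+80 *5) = 840865 / 6822176451783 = 0.00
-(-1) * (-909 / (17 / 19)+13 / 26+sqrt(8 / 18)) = -103507 / 102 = -1014.77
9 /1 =9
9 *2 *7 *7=882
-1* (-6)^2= -36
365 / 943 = 0.39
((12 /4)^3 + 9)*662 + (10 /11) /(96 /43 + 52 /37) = 758675843 /31834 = 23832.25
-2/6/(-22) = 1/66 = 0.02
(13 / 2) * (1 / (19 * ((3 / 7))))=91 / 114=0.80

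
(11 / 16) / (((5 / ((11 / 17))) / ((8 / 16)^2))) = 121 / 5440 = 0.02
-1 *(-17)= 17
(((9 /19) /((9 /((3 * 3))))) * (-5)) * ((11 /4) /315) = -0.02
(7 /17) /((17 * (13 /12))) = 84 /3757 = 0.02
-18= -18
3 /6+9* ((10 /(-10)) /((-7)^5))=0.50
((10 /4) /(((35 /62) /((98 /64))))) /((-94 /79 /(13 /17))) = -4.36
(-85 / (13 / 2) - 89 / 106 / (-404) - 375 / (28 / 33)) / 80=-1773280211 / 311758720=-5.69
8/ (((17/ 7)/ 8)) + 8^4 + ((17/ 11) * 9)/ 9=771169/ 187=4123.90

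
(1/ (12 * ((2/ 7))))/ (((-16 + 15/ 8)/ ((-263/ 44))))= 1841/ 14916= 0.12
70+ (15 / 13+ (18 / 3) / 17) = 15803 / 221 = 71.51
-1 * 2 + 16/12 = -2/3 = -0.67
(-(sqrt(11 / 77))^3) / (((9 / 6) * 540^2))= -sqrt(7) / 21432600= -0.00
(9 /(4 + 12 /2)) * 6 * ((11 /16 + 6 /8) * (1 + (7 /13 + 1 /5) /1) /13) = 1.04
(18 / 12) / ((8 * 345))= 1 / 1840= 0.00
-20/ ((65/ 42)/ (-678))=113904/ 13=8761.85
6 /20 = 3 /10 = 0.30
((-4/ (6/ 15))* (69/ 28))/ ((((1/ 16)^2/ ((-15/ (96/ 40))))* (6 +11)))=2319.33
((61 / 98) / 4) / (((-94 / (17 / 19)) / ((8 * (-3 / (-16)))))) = -0.00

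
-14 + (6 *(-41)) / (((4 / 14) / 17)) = -14651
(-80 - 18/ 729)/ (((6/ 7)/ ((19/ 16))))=-431053/ 3888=-110.87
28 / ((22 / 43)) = 602 / 11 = 54.73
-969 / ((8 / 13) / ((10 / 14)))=-62985 / 56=-1124.73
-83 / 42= -1.98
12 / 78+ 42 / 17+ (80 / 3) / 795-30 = -2882314 / 105417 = -27.34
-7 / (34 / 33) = -231 / 34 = -6.79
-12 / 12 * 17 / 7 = -17 / 7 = -2.43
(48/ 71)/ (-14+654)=3/ 2840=0.00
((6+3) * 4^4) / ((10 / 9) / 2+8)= 20736 / 77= 269.30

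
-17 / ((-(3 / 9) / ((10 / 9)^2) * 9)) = 1700 / 243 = 7.00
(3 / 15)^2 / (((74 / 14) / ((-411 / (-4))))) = 2877 / 3700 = 0.78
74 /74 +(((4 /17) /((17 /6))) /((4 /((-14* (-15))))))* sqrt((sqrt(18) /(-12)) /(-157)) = 1.21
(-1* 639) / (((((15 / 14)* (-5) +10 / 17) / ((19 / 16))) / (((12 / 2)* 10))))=4334337 / 454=9547.00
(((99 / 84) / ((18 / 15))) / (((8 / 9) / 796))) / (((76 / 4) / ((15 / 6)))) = 492525 / 4256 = 115.72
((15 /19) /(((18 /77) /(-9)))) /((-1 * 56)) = 165 /304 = 0.54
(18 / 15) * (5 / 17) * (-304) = -1824 / 17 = -107.29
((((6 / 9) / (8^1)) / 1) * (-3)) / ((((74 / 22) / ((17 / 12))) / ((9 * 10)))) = -2805 / 296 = -9.48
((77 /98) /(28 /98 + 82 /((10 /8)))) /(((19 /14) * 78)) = 385 /3417492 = 0.00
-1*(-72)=72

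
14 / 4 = 7 / 2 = 3.50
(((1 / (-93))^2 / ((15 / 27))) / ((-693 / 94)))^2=8836 / 11088000918225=0.00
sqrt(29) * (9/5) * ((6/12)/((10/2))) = 9 * sqrt(29)/50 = 0.97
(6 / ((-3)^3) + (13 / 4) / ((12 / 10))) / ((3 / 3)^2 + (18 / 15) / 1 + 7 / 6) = 895 / 1212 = 0.74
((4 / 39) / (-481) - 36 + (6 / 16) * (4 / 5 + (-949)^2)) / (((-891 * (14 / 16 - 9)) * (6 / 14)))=1773721770611 / 16296412275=108.84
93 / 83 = 1.12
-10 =-10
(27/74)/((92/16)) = 54/851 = 0.06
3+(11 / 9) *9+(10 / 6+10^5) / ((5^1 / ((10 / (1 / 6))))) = 1200034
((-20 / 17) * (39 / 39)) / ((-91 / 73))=1460 / 1547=0.94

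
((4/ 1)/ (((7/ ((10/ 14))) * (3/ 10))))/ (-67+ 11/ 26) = -5200/ 254457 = -0.02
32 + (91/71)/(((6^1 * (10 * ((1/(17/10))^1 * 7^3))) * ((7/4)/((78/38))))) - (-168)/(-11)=4256936003/254488850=16.73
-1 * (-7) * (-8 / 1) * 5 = -280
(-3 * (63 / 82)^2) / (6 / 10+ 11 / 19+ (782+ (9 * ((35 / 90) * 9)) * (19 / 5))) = -1131165 / 576741014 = -0.00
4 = 4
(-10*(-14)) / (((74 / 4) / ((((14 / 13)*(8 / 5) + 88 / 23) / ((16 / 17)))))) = 44.62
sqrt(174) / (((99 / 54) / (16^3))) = 24576 * sqrt(174) / 11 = 29470.88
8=8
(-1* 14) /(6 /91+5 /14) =-364 /11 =-33.09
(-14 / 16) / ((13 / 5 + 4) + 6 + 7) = -5 / 112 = -0.04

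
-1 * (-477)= 477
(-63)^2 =3969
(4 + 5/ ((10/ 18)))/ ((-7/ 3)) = -5.57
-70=-70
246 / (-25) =-246 / 25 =-9.84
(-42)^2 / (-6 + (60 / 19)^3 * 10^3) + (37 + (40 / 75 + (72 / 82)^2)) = 34814570490253 / 907567050315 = 38.36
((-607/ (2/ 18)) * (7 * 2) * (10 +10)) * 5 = -7648200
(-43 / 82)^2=1849 / 6724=0.27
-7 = -7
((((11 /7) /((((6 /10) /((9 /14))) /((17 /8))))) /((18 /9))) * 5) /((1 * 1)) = 14025 /1568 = 8.94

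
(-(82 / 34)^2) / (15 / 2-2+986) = -3362 / 573087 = -0.01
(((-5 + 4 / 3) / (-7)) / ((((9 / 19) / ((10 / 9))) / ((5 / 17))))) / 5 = 2090 / 28917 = 0.07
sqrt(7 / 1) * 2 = 2 * sqrt(7) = 5.29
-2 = -2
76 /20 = 19 /5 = 3.80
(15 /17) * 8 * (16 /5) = 384 /17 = 22.59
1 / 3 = 0.33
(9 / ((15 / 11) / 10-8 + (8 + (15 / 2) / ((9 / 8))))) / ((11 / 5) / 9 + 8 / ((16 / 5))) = 53460 / 110903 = 0.48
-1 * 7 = -7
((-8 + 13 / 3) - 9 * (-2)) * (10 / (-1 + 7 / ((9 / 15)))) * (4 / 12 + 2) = 31.35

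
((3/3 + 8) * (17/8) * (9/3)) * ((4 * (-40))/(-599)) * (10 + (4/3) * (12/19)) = 1891080/11381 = 166.16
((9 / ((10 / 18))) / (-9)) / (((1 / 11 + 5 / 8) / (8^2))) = -160.91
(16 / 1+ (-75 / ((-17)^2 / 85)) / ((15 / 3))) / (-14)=-197 / 238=-0.83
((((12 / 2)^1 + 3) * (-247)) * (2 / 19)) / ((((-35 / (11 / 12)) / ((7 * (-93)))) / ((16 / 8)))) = -39897 / 5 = -7979.40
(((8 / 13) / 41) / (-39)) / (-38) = 0.00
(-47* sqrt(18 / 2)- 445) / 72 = -293 / 36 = -8.14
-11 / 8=-1.38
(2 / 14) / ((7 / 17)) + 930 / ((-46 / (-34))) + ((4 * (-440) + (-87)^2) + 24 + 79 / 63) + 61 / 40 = 2646721403 / 405720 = 6523.52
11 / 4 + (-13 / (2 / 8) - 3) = -52.25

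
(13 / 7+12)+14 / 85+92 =63083 / 595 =106.02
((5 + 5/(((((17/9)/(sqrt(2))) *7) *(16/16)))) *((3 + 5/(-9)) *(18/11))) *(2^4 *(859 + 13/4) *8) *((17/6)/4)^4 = 84724685 *sqrt(2)/2016 + 1440319645/2592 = 615112.80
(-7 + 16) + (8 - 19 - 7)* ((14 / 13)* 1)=-135 / 13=-10.38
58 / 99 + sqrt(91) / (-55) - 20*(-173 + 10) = 322798 / 99 - sqrt(91) / 55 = 3260.41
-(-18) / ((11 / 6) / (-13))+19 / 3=-4003 / 33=-121.30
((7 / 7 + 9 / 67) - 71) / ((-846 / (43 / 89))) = 0.04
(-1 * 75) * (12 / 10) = -90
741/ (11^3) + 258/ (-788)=120255/ 524414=0.23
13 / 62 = 0.21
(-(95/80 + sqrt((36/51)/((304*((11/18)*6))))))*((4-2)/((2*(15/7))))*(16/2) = -133/30-28*sqrt(3553)/17765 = -4.53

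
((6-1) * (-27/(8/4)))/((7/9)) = -1215/14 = -86.79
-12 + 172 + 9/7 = 1129/7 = 161.29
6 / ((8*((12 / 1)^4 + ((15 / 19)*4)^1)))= 19 / 525392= 0.00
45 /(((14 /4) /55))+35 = 5195 /7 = 742.14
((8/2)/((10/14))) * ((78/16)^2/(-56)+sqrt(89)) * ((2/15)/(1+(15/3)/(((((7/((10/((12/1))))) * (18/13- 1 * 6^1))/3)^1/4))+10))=-10647/317600+784 * sqrt(89)/9925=0.71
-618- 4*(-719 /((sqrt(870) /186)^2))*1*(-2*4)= -915543.02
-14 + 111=97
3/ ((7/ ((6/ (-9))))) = -2/ 7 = -0.29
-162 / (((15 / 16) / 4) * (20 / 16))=-13824 / 25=-552.96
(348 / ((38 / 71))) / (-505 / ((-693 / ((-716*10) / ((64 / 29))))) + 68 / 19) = -68490576 / 248661233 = -0.28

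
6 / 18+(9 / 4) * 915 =24709 / 12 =2059.08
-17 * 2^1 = -34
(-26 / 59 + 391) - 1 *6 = 22689 / 59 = 384.56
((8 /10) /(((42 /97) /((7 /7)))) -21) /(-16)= 2011 /1680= 1.20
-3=-3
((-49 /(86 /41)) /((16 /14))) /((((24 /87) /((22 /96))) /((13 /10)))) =-58319261 /2641920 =-22.07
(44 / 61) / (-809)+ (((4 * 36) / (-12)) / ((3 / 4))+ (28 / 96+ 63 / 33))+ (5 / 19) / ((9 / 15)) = -1102480879 / 82511528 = -13.36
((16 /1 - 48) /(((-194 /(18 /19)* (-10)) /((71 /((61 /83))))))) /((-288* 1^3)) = 5893 /1124230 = 0.01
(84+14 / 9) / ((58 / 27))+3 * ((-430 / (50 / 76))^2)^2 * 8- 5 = 79384813907630546 / 18125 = 4379851801800.31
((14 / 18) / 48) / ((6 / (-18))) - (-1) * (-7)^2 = 7049 / 144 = 48.95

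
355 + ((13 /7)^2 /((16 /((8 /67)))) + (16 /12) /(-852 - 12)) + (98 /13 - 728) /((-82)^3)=676706520797407 /1906078624632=355.03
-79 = -79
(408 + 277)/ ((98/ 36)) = 12330/ 49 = 251.63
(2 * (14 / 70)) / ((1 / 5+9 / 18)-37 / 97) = 388 / 309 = 1.26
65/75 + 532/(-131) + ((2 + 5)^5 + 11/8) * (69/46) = 25209.37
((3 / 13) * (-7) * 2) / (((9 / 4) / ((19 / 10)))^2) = -20216 / 8775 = -2.30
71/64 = 1.11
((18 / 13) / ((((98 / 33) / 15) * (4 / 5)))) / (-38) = -22275 / 96824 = -0.23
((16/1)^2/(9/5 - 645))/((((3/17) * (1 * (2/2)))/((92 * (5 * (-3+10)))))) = -4379200/603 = -7262.35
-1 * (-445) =445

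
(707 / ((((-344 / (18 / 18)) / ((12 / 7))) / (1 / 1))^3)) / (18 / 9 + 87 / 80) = -27270 / 962273221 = -0.00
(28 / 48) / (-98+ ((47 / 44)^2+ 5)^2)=-0.01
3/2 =1.50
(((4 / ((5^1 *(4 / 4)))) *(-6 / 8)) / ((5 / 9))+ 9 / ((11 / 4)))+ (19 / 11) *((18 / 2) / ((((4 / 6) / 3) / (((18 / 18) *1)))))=39681 / 550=72.15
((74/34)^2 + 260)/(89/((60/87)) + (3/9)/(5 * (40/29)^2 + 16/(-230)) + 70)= 1048102911720/788185494761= 1.33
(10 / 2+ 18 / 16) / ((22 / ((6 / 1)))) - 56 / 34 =35 / 1496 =0.02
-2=-2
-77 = -77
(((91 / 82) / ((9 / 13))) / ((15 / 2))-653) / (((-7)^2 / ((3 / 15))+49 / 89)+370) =-80393077 / 75807360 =-1.06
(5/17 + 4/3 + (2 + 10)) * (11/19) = 7645/969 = 7.89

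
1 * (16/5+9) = 61/5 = 12.20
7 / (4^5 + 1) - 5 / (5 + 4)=-0.55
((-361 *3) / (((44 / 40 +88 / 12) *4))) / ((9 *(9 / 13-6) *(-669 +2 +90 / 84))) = -164255 / 162751611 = -0.00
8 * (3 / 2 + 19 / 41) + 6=890 / 41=21.71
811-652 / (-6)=2759 / 3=919.67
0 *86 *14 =0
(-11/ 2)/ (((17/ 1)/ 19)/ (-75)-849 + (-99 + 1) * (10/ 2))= 15675/ 3816184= 0.00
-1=-1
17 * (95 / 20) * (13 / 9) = 4199 / 36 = 116.64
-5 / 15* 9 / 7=-3 / 7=-0.43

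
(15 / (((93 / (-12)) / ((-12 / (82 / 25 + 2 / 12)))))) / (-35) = -21600 / 112189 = -0.19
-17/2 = -8.50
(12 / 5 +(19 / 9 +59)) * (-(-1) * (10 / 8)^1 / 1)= 79.39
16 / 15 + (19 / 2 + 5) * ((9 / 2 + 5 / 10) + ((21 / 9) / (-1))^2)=6863 / 45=152.51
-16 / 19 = -0.84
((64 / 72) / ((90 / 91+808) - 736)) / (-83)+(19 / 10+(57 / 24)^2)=5986022551 / 793851840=7.54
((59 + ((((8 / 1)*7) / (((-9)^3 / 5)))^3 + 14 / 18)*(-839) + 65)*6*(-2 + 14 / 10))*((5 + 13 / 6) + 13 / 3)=4286177047331 / 215233605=19914.07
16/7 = 2.29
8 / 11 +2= 30 / 11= 2.73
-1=-1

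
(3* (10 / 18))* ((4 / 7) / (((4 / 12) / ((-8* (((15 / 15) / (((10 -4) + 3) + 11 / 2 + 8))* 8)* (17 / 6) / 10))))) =-2.30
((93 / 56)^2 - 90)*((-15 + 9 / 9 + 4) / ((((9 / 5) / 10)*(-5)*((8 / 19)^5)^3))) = -418251447.61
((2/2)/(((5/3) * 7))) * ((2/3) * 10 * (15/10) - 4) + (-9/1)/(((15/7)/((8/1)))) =-33.09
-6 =-6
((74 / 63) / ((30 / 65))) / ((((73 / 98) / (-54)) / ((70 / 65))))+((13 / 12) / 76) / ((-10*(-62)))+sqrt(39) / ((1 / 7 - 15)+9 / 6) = -8201140811 / 41277120 - 14*sqrt(39) / 187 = -199.15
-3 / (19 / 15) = -45 / 19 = -2.37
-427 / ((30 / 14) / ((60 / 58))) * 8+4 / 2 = -47766 / 29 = -1647.10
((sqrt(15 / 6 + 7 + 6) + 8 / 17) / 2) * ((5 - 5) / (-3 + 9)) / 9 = 0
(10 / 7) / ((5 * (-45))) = -2 / 315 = -0.01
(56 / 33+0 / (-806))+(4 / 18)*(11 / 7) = 1418 / 693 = 2.05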